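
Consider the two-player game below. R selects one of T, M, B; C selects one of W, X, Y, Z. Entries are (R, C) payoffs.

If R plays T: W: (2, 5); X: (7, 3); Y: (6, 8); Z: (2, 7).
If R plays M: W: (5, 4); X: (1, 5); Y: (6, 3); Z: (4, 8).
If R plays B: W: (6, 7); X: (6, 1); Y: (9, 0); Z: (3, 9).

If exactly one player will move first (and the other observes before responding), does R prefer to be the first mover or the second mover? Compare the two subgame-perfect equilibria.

If R leads: C's best replies are T→Y, M→Z, B→Z; R's induced payoffs 6, 4, 3; outcome (T, Y), payoffs (6, 8).
If C leads: R's best replies are W→B, X→T, Y→B, Z→M; C's induced payoffs 7, 3, 0, 8; outcome (M, Z), payoffs (4, 8).
R gets 6 moving first and 4 moving second, so R prefers to move first.

first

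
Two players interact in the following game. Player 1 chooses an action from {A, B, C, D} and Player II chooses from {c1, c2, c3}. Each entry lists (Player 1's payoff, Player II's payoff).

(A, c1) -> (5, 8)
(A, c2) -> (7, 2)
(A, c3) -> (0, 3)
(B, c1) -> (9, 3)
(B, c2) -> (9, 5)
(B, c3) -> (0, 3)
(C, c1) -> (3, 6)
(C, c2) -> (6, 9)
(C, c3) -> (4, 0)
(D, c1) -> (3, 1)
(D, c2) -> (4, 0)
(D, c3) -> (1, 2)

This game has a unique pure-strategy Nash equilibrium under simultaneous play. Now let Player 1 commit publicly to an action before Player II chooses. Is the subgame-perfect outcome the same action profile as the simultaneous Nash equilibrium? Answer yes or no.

yes

Solve by backward induction (Player 1 leads).
- A: Player II compares 8, 2, 3 and picks c1; Player 1 would get 5.
- B: Player II compares 3, 5, 3 and picks c2; Player 1 would get 9.
- C: Player II compares 6, 9, 0 and picks c2; Player 1 would get 6.
- D: Player II compares 1, 0, 2 and picks c3; Player 1 would get 1.
Among 5, 9, 6, 1, the best is 9 at B. Subgame-perfect outcome: (B, c2) with payoffs (9, 5).
For the simultaneous game, intersect best replies.
Player 1's best replies: c1→B; c2→B; c3→C.
Player II's best replies: A→c1; B→c2; C→c2; D→c3.
Only (B, c2) has each player best-responding; Nash payoffs (9, 5).
Sequential outcome (B, c2) coincides with the Nash profile (B, c2).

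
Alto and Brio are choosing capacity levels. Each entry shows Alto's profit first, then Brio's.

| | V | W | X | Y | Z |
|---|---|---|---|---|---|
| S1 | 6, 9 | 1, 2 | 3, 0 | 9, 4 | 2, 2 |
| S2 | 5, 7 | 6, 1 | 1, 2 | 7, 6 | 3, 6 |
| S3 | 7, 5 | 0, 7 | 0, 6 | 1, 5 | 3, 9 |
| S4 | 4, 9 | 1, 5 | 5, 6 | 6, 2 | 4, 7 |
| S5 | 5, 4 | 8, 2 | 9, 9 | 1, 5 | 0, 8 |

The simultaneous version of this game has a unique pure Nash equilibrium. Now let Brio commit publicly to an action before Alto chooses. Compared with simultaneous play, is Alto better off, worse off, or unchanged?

unchanged

Work backward from Alto's decision.
- V: Alto compares 6, 5, 7, 4, 5 and picks S3; Brio would get 5.
- W: Alto compares 1, 6, 0, 1, 8 and picks S5; Brio would get 2.
- X: Alto compares 3, 1, 0, 5, 9 and picks S5; Brio would get 9.
- Y: Alto compares 9, 7, 1, 6, 1 and picks S1; Brio would get 4.
- Z: Alto compares 2, 3, 3, 4, 0 and picks S4; Brio would get 7.
Maximizing over 5, 2, 9, 4, 7, Brio chooses X. Subgame-perfect outcome: (S5, X) with payoffs (9, 9).
Now find the simultaneous Nash equilibrium.
Alto's best replies: V→S3; W→S5; X→S5; Y→S1; Z→S4.
Brio's best replies: S1→V; S2→V; S3→Z; S4→V; S5→X.
Only (S5, X) has each player best-responding; Nash payoffs (9, 9).
Alto earns 9 sequentially versus 9 at the Nash outcome: unchanged.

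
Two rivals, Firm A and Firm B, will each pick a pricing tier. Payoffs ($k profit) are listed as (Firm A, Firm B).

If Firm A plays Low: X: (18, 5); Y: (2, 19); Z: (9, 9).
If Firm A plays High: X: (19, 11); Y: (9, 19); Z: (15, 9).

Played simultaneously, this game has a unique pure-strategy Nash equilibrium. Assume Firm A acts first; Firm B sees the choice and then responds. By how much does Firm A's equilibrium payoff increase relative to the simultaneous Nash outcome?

Firm B best-responds to each possible Firm A move:
- Low: BR = Y, leader payoff 2.
- High: BR = Y, leader payoff 9.
Maximizing over 2, 9, Firm A chooses High. Subgame-perfect outcome: (High, Y) with payoffs (9, 19).
For the simultaneous game, intersect best replies.
Firm A's best replies: X→High; Y→High; Z→High.
Firm B's best replies: Low→Y; High→Y.
The unique mutual best reply is (High, Y), giving (9, 19).
Firm A's commitment gain: 9 − 9 = 0.

0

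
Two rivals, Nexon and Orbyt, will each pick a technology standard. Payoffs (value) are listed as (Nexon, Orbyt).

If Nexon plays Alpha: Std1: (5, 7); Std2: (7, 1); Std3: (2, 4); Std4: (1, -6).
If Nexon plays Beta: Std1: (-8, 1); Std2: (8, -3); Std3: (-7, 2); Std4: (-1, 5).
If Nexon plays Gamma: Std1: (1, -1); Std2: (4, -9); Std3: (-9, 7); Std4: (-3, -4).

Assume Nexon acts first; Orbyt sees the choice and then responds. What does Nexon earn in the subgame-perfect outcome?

Work backward from Orbyt's decision.
- Alpha: BR = Std1, leader payoff 5.
- Beta: BR = Std4, leader payoff -1.
- Gamma: BR = Std3, leader payoff -9.
Among 5, -1, -9, the best is 5 at Alpha. Subgame-perfect outcome: (Alpha, Std1) with payoffs (5, 7).

5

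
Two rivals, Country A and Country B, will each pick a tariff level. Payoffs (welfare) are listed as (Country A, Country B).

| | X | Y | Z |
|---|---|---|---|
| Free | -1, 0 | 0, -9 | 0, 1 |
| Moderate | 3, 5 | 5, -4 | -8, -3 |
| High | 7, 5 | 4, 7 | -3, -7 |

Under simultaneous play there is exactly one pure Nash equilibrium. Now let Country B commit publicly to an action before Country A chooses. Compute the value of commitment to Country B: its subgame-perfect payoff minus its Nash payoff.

Backward induction with Country B moving first.
- X: BR = High, leader payoff 5.
- Y: BR = Moderate, leader payoff -4.
- Z: BR = Free, leader payoff 1.
Maximizing over 5, -4, 1, Country B chooses X. Subgame-perfect outcome: (High, X) with payoffs (7, 5).
Under simultaneous play:
Country A's best replies: X→High; Y→Moderate; Z→Free.
Country B's best replies: Free→Z; Moderate→X; High→Y.
The unique mutual best reply is (Free, Z), giving (0, 1).
Country B's commitment gain: 5 − 1 = 4.

4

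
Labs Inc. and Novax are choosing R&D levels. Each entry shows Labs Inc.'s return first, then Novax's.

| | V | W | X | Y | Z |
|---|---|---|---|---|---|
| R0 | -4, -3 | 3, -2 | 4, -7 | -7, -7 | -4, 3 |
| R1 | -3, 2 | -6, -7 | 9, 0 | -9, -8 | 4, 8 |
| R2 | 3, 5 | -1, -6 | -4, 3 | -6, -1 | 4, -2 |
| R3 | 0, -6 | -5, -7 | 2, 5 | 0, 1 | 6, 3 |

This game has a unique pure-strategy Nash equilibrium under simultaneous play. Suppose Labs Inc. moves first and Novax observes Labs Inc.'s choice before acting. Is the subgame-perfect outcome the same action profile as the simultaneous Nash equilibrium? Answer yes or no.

Solve by backward induction (Labs Inc. leads).
- R0 → Novax plays Z (best of -3, -2, -7, -7, 3); Labs Inc. gets -4.
- R1 → Novax plays Z (best of 2, -7, 0, -8, 8); Labs Inc. gets 4.
- R2 → Novax plays V (best of 5, -6, 3, -1, -2); Labs Inc. gets 3.
- R3 → Novax plays X (best of -6, -7, 5, 1, 3); Labs Inc. gets 2.
Labs Inc.'s induced payoffs are -4, 4, 3, 2, so Labs Inc. commits to R1. Subgame-perfect outcome: (R1, Z) with payoffs (4, 8).
Now find the simultaneous Nash equilibrium.
Labs Inc.'s best replies: V→R2; W→R0; X→R1; Y→R3; Z→R3.
Novax's best replies: R0→Z; R1→Z; R2→V; R3→X.
The unique mutual best reply is (R2, V), giving (3, 5).
Sequential outcome (R1, Z) differs from the Nash profile (R2, V).

no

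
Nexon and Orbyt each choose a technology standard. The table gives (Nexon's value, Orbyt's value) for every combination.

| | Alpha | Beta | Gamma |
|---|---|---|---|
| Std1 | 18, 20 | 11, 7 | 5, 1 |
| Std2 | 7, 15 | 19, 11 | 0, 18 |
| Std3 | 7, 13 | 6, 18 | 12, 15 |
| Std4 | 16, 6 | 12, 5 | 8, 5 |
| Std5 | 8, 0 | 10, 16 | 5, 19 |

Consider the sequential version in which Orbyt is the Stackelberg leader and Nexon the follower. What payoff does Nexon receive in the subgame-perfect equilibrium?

18

Solve by backward induction (Orbyt leads).
- Alpha: BR = Std1, leader payoff 20.
- Beta: BR = Std2, leader payoff 11.
- Gamma: BR = Std3, leader payoff 15.
Maximizing over 20, 11, 15, Orbyt chooses Alpha. Subgame-perfect outcome: (Std1, Alpha) with payoffs (18, 20).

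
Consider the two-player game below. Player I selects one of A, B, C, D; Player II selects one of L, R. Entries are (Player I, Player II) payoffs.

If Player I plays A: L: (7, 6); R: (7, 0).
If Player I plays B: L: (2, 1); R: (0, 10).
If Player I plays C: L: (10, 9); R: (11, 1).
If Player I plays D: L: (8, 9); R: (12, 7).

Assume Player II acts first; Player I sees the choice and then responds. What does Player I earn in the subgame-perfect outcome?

10

Solve by backward induction (Player II leads).
- L → Player I plays C (best of 7, 2, 10, 8); Player II gets 9.
- R → Player I plays D (best of 7, 0, 11, 12); Player II gets 7.
Maximizing over 9, 7, Player II chooses L. Subgame-perfect outcome: (C, L) with payoffs (10, 9).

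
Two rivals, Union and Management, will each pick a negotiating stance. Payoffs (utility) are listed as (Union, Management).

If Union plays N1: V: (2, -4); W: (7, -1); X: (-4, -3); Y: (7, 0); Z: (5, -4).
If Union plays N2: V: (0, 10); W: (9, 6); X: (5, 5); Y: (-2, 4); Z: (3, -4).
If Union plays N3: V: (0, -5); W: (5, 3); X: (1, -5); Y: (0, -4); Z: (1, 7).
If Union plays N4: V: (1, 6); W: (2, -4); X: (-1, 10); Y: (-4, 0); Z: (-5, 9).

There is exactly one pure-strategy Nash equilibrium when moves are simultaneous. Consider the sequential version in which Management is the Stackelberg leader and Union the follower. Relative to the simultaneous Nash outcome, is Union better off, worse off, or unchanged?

better off

Backward induction with Management moving first.
- V: BR = N1, leader payoff -4.
- W: BR = N2, leader payoff 6.
- X: BR = N2, leader payoff 5.
- Y: BR = N1, leader payoff 0.
- Z: BR = N1, leader payoff -4.
Among -4, 6, 5, 0, -4, the best is 6 at W. Subgame-perfect outcome: (N2, W) with payoffs (9, 6).
Now find the simultaneous Nash equilibrium.
Union's best replies: V→N1; W→N2; X→N2; Y→N1; Z→N1.
Management's best replies: N1→Y; N2→V; N3→Z; N4→X.
Only (N1, Y) has each player best-responding; Nash payoffs (7, 0).
Union earns 9 sequentially versus 7 at the Nash outcome: better off.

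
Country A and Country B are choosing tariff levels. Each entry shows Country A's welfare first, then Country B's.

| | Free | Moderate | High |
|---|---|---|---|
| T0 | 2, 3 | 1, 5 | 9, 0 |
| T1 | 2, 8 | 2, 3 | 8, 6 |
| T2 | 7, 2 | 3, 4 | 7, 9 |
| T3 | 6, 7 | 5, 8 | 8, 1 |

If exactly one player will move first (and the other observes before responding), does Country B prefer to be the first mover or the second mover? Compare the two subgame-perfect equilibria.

If Country A leads: Country B's best replies are T0→Moderate, T1→Free, T2→High, T3→Moderate; Country A's induced payoffs 1, 2, 7, 5; outcome (T2, High), payoffs (7, 9).
If Country B leads: Country A's best replies are Free→T2, Moderate→T3, High→T0; Country B's induced payoffs 2, 8, 0; outcome (T3, Moderate), payoffs (5, 8).
Country B gets 8 moving first and 9 moving second, so Country B prefers to move second.

second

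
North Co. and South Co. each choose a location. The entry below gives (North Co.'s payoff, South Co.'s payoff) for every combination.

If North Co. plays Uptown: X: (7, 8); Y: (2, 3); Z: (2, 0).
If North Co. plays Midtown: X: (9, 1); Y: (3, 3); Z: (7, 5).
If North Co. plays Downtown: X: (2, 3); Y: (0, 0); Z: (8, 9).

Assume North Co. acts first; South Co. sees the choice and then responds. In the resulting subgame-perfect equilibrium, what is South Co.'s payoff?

Work backward from South Co.'s decision.
- Uptown: BR = X, leader payoff 7.
- Midtown: BR = Z, leader payoff 7.
- Downtown: BR = Z, leader payoff 8.
Among 7, 7, 8, the best is 8 at Downtown. Subgame-perfect outcome: (Downtown, Z) with payoffs (8, 9).

9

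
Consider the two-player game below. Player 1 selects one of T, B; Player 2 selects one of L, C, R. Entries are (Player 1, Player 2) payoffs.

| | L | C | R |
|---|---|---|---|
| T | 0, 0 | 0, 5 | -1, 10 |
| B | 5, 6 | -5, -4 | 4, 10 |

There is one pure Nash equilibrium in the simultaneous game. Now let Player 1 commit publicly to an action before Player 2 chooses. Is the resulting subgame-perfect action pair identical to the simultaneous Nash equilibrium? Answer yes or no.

Solve by backward induction (Player 1 leads).
- T: BR = R, leader payoff -1.
- B: BR = R, leader payoff 4.
Maximizing over -1, 4, Player 1 chooses B. Subgame-perfect outcome: (B, R) with payoffs (4, 10).
For the simultaneous game, intersect best replies.
Player 1's best replies: L→B; C→T; R→B.
Player 2's best replies: T→R; B→R.
Only (B, R) has each player best-responding; Nash payoffs (4, 10).
Sequential outcome (B, R) coincides with the Nash profile (B, R).

yes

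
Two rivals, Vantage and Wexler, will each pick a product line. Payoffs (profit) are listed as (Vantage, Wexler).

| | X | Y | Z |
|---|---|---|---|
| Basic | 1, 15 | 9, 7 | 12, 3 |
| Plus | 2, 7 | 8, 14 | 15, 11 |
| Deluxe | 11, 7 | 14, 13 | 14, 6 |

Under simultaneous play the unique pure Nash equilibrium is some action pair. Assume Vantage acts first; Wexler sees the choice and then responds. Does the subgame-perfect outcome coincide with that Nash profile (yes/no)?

yes

Backward induction with Vantage moving first.
- Basic: Wexler compares 15, 7, 3 and picks X; Vantage would get 1.
- Plus: Wexler compares 7, 14, 11 and picks Y; Vantage would get 8.
- Deluxe: Wexler compares 7, 13, 6 and picks Y; Vantage would get 14.
Vantage's induced payoffs are 1, 8, 14, so Vantage commits to Deluxe. Subgame-perfect outcome: (Deluxe, Y) with payoffs (14, 13).
Under simultaneous play:
Vantage's best replies: X→Deluxe; Y→Deluxe; Z→Plus.
Wexler's best replies: Basic→X; Plus→Y; Deluxe→Y.
The unique mutual best reply is (Deluxe, Y), giving (14, 13).
Sequential outcome (Deluxe, Y) coincides with the Nash profile (Deluxe, Y).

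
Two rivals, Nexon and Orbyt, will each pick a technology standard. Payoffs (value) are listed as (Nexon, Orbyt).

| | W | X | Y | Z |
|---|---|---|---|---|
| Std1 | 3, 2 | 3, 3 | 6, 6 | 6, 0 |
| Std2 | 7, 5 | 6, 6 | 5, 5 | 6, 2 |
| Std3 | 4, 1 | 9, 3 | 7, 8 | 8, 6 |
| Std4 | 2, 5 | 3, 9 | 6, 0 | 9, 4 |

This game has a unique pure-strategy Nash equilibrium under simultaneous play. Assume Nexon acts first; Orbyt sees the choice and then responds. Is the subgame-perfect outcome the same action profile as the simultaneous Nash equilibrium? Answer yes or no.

yes

Work backward from Orbyt's decision.
- Std1: Orbyt compares 2, 3, 6, 0 and picks Y; Nexon would get 6.
- Std2: Orbyt compares 5, 6, 5, 2 and picks X; Nexon would get 6.
- Std3: Orbyt compares 1, 3, 8, 6 and picks Y; Nexon would get 7.
- Std4: Orbyt compares 5, 9, 0, 4 and picks X; Nexon would get 3.
Nexon's induced payoffs are 6, 6, 7, 3, so Nexon commits to Std3. Subgame-perfect outcome: (Std3, Y) with payoffs (7, 8).
Now find the simultaneous Nash equilibrium.
Nexon's best replies: W→Std2; X→Std3; Y→Std3; Z→Std4.
Orbyt's best replies: Std1→Y; Std2→X; Std3→Y; Std4→X.
Only (Std3, Y) has each player best-responding; Nash payoffs (7, 8).
Sequential outcome (Std3, Y) coincides with the Nash profile (Std3, Y).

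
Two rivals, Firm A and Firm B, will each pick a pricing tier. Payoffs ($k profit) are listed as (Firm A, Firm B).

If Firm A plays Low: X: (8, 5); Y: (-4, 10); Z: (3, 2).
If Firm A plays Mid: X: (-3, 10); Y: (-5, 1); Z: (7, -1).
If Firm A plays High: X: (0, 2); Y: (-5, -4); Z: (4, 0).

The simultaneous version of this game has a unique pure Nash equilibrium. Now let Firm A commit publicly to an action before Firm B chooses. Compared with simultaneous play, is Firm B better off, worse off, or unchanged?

worse off

Backward induction with Firm A moving first.
- Low → Firm B plays Y (best of 5, 10, 2); Firm A gets -4.
- Mid → Firm B plays X (best of 10, 1, -1); Firm A gets -3.
- High → Firm B plays X (best of 2, -4, 0); Firm A gets 0.
Maximizing over -4, -3, 0, Firm A chooses High. Subgame-perfect outcome: (High, X) with payoffs (0, 2).
Now find the simultaneous Nash equilibrium.
Firm A's best replies: X→Low; Y→Low; Z→Mid.
Firm B's best replies: Low→Y; Mid→X; High→X.
The unique mutual best reply is (Low, Y), giving (-4, 10).
Firm B earns 2 sequentially versus 10 at the Nash outcome: worse off.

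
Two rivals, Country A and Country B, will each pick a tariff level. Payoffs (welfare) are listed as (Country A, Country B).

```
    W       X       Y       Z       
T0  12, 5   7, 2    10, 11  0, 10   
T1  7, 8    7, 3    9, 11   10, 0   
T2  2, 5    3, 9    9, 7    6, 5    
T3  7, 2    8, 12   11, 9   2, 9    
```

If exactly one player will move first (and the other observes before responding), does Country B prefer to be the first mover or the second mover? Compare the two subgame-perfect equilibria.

first

If Country A leads: Country B's best replies are T0→Y, T1→Y, T2→X, T3→X; Country A's induced payoffs 10, 9, 3, 8; outcome (T0, Y), payoffs (10, 11).
If Country B leads: Country A's best replies are W→T0, X→T3, Y→T3, Z→T1; Country B's induced payoffs 5, 12, 9, 0; outcome (T3, X), payoffs (8, 12).
Country B gets 12 moving first and 11 moving second, so Country B prefers to move first.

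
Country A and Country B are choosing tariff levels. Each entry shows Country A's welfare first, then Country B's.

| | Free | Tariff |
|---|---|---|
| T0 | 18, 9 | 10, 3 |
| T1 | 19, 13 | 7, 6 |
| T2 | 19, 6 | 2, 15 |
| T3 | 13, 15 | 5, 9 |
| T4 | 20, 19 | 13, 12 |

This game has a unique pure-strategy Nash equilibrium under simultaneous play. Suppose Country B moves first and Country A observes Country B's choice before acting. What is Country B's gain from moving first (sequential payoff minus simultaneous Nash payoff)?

0

Country A best-responds to each possible Country B move:
- Free: Country A compares 18, 19, 19, 13, 20 and picks T4; Country B would get 19.
- Tariff: Country A compares 10, 7, 2, 5, 13 and picks T4; Country B would get 12.
Country B's induced payoffs are 19, 12, so Country B commits to Free. Subgame-perfect outcome: (T4, Free) with payoffs (20, 19).
For the simultaneous game, intersect best replies.
Country A's best replies: Free→T4; Tariff→T4.
Country B's best replies: T0→Free; T1→Free; T2→Tariff; T3→Free; T4→Free.
The unique mutual best reply is (T4, Free), giving (20, 19).
Country B's commitment gain: 19 − 19 = 0.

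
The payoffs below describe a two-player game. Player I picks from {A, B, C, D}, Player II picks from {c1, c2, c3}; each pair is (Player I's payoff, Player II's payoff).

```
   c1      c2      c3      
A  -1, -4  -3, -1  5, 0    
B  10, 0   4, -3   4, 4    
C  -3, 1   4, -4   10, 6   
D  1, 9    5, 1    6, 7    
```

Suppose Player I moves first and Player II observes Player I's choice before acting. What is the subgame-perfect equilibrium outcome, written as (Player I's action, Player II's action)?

Backward induction with Player I moving first.
- A: BR = c3, leader payoff 5.
- B: BR = c3, leader payoff 4.
- C: BR = c3, leader payoff 10.
- D: BR = c1, leader payoff 1.
Among 5, 4, 10, 1, the best is 10 at C. Subgame-perfect outcome: (C, c3) with payoffs (10, 6).

(C, c3)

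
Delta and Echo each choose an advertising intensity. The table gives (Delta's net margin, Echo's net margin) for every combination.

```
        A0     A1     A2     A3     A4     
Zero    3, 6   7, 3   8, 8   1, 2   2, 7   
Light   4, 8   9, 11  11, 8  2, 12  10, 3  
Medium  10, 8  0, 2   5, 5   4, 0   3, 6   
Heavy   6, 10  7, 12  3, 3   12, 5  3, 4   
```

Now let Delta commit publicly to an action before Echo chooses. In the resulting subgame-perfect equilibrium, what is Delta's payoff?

10

Solve by backward induction (Delta leads).
- Zero: Echo compares 6, 3, 8, 2, 7 and picks A2; Delta would get 8.
- Light: Echo compares 8, 11, 8, 12, 3 and picks A3; Delta would get 2.
- Medium: Echo compares 8, 2, 5, 0, 6 and picks A0; Delta would get 10.
- Heavy: Echo compares 10, 12, 3, 5, 4 and picks A1; Delta would get 7.
Delta's induced payoffs are 8, 2, 10, 7, so Delta commits to Medium. Subgame-perfect outcome: (Medium, A0) with payoffs (10, 8).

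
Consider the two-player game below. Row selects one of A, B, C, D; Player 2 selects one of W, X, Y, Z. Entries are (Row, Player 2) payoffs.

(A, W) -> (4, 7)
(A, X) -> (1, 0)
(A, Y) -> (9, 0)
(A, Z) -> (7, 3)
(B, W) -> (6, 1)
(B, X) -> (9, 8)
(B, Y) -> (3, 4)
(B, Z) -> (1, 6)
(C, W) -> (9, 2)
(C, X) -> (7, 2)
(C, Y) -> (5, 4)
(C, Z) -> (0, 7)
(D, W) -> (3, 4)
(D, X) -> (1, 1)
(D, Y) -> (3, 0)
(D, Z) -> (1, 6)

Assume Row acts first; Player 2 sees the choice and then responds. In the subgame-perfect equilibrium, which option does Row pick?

B

Solve by backward induction (Row leads).
- A → Player 2 plays W (best of 7, 0, 0, 3); Row gets 4.
- B → Player 2 plays X (best of 1, 8, 4, 6); Row gets 9.
- C → Player 2 plays Z (best of 2, 2, 4, 7); Row gets 0.
- D → Player 2 plays Z (best of 4, 1, 0, 6); Row gets 1.
Maximizing over 4, 9, 0, 1, Row chooses B. Subgame-perfect outcome: (B, X) with payoffs (9, 8).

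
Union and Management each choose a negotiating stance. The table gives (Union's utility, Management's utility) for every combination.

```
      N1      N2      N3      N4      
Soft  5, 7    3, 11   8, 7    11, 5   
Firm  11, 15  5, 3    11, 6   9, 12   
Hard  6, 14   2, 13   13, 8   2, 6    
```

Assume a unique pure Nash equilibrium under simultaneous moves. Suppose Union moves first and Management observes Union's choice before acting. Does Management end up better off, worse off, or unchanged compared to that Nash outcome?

Management best-responds to each possible Union move:
- Soft: BR = N2, leader payoff 3.
- Firm: BR = N1, leader payoff 11.
- Hard: BR = N1, leader payoff 6.
Union's induced payoffs are 3, 11, 6, so Union commits to Firm. Subgame-perfect outcome: (Firm, N1) with payoffs (11, 15).
For the simultaneous game, intersect best replies.
Union's best replies: N1→Firm; N2→Firm; N3→Hard; N4→Soft.
Management's best replies: Soft→N2; Firm→N1; Hard→N1.
The unique mutual best reply is (Firm, N1), giving (11, 15).
Management earns 15 sequentially versus 15 at the Nash outcome: unchanged.

unchanged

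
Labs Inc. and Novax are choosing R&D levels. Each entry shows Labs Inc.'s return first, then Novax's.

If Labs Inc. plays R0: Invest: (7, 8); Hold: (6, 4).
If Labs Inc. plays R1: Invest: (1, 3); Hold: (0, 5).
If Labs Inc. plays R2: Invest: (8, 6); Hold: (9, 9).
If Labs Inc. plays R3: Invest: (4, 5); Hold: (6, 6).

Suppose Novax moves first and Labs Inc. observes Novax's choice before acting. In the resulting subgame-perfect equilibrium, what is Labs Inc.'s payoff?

9

Labs Inc. best-responds to each possible Novax move:
- Invest: BR = R2, leader payoff 6.
- Hold: BR = R2, leader payoff 9.
Novax's induced payoffs are 6, 9, so Novax commits to Hold. Subgame-perfect outcome: (R2, Hold) with payoffs (9, 9).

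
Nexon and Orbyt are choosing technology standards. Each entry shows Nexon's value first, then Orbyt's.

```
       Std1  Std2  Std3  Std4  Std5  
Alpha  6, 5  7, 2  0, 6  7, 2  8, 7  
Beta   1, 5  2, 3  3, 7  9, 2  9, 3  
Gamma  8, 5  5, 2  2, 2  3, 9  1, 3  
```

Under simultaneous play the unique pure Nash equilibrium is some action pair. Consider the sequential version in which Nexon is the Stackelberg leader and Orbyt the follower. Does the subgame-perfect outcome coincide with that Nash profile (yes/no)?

Work backward from Orbyt's decision.
- Alpha: Orbyt compares 5, 2, 6, 2, 7 and picks Std5; Nexon would get 8.
- Beta: Orbyt compares 5, 3, 7, 2, 3 and picks Std3; Nexon would get 3.
- Gamma: Orbyt compares 5, 2, 2, 9, 3 and picks Std4; Nexon would get 3.
Nexon's induced payoffs are 8, 3, 3, so Nexon commits to Alpha. Subgame-perfect outcome: (Alpha, Std5) with payoffs (8, 7).
Now find the simultaneous Nash equilibrium.
Nexon's best replies: Std1→Gamma; Std2→Alpha; Std3→Beta; Std4→Beta; Std5→Beta.
Orbyt's best replies: Alpha→Std5; Beta→Std3; Gamma→Std4.
The unique mutual best reply is (Beta, Std3), giving (3, 7).
Sequential outcome (Alpha, Std5) differs from the Nash profile (Beta, Std3).

no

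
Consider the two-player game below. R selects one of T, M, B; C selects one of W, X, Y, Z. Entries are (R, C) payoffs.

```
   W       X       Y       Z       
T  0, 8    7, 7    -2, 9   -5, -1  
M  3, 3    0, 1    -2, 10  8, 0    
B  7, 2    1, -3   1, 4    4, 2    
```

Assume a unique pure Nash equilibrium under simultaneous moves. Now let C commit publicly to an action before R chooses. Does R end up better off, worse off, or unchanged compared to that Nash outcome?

R best-responds to each possible C move:
- W: BR = B, leader payoff 2.
- X: BR = T, leader payoff 7.
- Y: BR = B, leader payoff 4.
- Z: BR = M, leader payoff 0.
C's induced payoffs are 2, 7, 4, 0, so C commits to X. Subgame-perfect outcome: (T, X) with payoffs (7, 7).
Now find the simultaneous Nash equilibrium.
R's best replies: W→B; X→T; Y→B; Z→M.
C's best replies: T→Y; M→Y; B→Y.
The unique mutual best reply is (B, Y), giving (1, 4).
R earns 7 sequentially versus 1 at the Nash outcome: better off.

better off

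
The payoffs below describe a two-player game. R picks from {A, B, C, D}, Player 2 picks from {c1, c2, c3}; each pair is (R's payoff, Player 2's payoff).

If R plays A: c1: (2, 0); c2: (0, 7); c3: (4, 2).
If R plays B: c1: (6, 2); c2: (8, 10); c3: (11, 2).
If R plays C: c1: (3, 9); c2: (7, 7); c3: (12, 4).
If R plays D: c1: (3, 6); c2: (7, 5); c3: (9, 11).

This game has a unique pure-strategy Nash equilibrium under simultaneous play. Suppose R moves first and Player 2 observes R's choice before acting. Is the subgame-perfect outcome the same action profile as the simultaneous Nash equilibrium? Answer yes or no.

Backward induction with R moving first.
- A: BR = c2, leader payoff 0.
- B: BR = c2, leader payoff 8.
- C: BR = c1, leader payoff 3.
- D: BR = c3, leader payoff 9.
R's induced payoffs are 0, 8, 3, 9, so R commits to D. Subgame-perfect outcome: (D, c3) with payoffs (9, 11).
For the simultaneous game, intersect best replies.
R's best replies: c1→B; c2→B; c3→C.
Player 2's best replies: A→c2; B→c2; C→c1; D→c3.
Only (B, c2) has each player best-responding; Nash payoffs (8, 10).
Sequential outcome (D, c3) differs from the Nash profile (B, c2).

no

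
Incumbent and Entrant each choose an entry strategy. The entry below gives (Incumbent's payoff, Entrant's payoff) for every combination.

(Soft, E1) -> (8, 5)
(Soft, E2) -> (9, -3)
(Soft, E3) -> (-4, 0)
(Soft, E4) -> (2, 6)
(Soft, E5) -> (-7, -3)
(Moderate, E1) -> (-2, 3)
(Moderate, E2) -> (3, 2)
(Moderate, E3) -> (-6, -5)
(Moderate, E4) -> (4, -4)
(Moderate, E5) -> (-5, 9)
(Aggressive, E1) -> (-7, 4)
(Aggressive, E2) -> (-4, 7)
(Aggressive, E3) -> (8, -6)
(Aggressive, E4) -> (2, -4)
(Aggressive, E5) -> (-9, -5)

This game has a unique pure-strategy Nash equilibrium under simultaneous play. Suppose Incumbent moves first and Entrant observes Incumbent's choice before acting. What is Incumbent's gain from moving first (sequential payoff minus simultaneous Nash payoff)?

Entrant best-responds to each possible Incumbent move:
- Soft → Entrant plays E4 (best of 5, -3, 0, 6, -3); Incumbent gets 2.
- Moderate → Entrant plays E5 (best of 3, 2, -5, -4, 9); Incumbent gets -5.
- Aggressive → Entrant plays E2 (best of 4, 7, -6, -4, -5); Incumbent gets -4.
Maximizing over 2, -5, -4, Incumbent chooses Soft. Subgame-perfect outcome: (Soft, E4) with payoffs (2, 6).
For the simultaneous game, intersect best replies.
Incumbent's best replies: E1→Soft; E2→Soft; E3→Aggressive; E4→Moderate; E5→Moderate.
Entrant's best replies: Soft→E4; Moderate→E5; Aggressive→E2.
The unique mutual best reply is (Moderate, E5), giving (-5, 9).
Incumbent's commitment gain: 2 − -5 = 7.

7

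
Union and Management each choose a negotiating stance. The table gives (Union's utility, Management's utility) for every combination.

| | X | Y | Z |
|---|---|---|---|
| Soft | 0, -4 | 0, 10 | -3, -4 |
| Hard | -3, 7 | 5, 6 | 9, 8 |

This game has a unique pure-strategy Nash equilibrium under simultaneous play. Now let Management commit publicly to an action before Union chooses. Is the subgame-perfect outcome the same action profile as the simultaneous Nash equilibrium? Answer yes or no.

Work backward from Union's decision.
- X → Union plays Soft (best of 0, -3); Management gets -4.
- Y → Union plays Hard (best of 0, 5); Management gets 6.
- Z → Union plays Hard (best of -3, 9); Management gets 8.
Management's induced payoffs are -4, 6, 8, so Management commits to Z. Subgame-perfect outcome: (Hard, Z) with payoffs (9, 8).
For the simultaneous game, intersect best replies.
Union's best replies: X→Soft; Y→Hard; Z→Hard.
Management's best replies: Soft→Y; Hard→Z.
The unique mutual best reply is (Hard, Z), giving (9, 8).
Sequential outcome (Hard, Z) coincides with the Nash profile (Hard, Z).

yes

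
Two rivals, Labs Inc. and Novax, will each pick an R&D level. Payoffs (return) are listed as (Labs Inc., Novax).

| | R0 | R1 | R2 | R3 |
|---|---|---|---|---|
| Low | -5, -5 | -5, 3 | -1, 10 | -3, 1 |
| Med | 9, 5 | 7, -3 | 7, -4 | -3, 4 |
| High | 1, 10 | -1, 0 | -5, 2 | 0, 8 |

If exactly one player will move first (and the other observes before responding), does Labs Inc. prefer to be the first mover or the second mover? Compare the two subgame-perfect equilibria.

first

If Labs Inc. leads: Novax's best replies are Low→R2, Med→R0, High→R0; Labs Inc.'s induced payoffs -1, 9, 1; outcome (Med, R0), payoffs (9, 5).
If Novax leads: Labs Inc.'s best replies are R0→Med, R1→Med, R2→Med, R3→High; Novax's induced payoffs 5, -3, -4, 8; outcome (High, R3), payoffs (0, 8).
Labs Inc. gets 9 moving first and 0 moving second, so Labs Inc. prefers to move first.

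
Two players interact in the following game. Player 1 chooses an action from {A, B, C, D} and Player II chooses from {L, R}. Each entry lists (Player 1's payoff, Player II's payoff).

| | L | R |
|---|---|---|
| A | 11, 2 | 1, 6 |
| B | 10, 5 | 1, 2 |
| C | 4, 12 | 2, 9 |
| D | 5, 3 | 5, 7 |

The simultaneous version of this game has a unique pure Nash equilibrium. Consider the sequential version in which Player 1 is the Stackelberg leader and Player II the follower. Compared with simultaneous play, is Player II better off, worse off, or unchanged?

Solve by backward induction (Player 1 leads).
- A: BR = R, leader payoff 1.
- B: BR = L, leader payoff 10.
- C: BR = L, leader payoff 4.
- D: BR = R, leader payoff 5.
Player 1's induced payoffs are 1, 10, 4, 5, so Player 1 commits to B. Subgame-perfect outcome: (B, L) with payoffs (10, 5).
For the simultaneous game, intersect best replies.
Player 1's best replies: L→A; R→D.
Player II's best replies: A→R; B→L; C→L; D→R.
Only (D, R) has each player best-responding; Nash payoffs (5, 7).
Player II earns 5 sequentially versus 7 at the Nash outcome: worse off.

worse off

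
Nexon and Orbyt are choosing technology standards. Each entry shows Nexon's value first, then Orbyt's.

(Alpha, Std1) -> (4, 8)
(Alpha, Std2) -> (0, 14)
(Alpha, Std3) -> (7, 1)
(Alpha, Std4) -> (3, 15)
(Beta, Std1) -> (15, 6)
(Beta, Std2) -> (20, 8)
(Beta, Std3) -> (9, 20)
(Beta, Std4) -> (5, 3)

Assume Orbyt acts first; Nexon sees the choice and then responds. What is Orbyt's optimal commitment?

Solve by backward induction (Orbyt leads).
- Std1: BR = Beta, leader payoff 6.
- Std2: BR = Beta, leader payoff 8.
- Std3: BR = Beta, leader payoff 20.
- Std4: BR = Beta, leader payoff 3.
Maximizing over 6, 8, 20, 3, Orbyt chooses Std3. Subgame-perfect outcome: (Beta, Std3) with payoffs (9, 20).

Std3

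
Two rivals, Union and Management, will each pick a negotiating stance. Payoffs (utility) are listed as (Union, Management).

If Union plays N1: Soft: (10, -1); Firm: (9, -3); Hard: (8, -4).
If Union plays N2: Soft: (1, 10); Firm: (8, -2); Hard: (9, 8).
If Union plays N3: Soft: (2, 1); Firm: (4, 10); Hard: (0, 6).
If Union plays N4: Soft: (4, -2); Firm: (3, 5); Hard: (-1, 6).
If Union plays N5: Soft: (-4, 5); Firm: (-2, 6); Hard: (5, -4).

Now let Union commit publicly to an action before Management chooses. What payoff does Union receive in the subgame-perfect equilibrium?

Backward induction with Union moving first.
- N1: Management compares -1, -3, -4 and picks Soft; Union would get 10.
- N2: Management compares 10, -2, 8 and picks Soft; Union would get 1.
- N3: Management compares 1, 10, 6 and picks Firm; Union would get 4.
- N4: Management compares -2, 5, 6 and picks Hard; Union would get -1.
- N5: Management compares 5, 6, -4 and picks Firm; Union would get -2.
Among 10, 1, 4, -1, -2, the best is 10 at N1. Subgame-perfect outcome: (N1, Soft) with payoffs (10, -1).

10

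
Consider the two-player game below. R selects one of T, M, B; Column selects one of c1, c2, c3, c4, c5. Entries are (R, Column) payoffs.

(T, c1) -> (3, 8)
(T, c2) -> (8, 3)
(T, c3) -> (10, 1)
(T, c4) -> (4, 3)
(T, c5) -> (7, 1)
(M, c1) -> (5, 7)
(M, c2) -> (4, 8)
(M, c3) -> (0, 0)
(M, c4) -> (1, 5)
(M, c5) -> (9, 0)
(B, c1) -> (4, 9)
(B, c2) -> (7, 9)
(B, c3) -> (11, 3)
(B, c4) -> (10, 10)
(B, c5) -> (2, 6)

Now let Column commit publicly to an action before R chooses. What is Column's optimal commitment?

Backward induction with Column moving first.
- c1: BR = M, leader payoff 7.
- c2: BR = T, leader payoff 3.
- c3: BR = B, leader payoff 3.
- c4: BR = B, leader payoff 10.
- c5: BR = M, leader payoff 0.
Column's induced payoffs are 7, 3, 3, 10, 0, so Column commits to c4. Subgame-perfect outcome: (B, c4) with payoffs (10, 10).

c4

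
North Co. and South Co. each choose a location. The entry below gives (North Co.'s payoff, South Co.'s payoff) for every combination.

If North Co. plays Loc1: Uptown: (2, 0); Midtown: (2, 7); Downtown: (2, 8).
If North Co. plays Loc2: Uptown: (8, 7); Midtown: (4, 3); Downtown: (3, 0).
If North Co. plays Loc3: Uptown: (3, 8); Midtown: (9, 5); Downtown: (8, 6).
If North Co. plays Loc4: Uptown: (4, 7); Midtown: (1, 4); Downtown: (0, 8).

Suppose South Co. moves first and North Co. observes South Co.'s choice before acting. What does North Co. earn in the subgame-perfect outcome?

8

Solve by backward induction (South Co. leads).
- Uptown: BR = Loc2, leader payoff 7.
- Midtown: BR = Loc3, leader payoff 5.
- Downtown: BR = Loc3, leader payoff 6.
Maximizing over 7, 5, 6, South Co. chooses Uptown. Subgame-perfect outcome: (Loc2, Uptown) with payoffs (8, 7).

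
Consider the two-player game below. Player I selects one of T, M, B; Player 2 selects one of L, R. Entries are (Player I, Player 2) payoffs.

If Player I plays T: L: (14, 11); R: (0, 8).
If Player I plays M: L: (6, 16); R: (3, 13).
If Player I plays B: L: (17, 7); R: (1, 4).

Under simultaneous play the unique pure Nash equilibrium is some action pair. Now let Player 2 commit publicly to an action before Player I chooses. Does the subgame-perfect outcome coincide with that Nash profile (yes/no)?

no

Player I best-responds to each possible Player 2 move:
- L: BR = B, leader payoff 7.
- R: BR = M, leader payoff 13.
Player 2's induced payoffs are 7, 13, so Player 2 commits to R. Subgame-perfect outcome: (M, R) with payoffs (3, 13).
Now find the simultaneous Nash equilibrium.
Player I's best replies: L→B; R→M.
Player 2's best replies: T→L; M→L; B→L.
The unique mutual best reply is (B, L), giving (17, 7).
Sequential outcome (M, R) differs from the Nash profile (B, L).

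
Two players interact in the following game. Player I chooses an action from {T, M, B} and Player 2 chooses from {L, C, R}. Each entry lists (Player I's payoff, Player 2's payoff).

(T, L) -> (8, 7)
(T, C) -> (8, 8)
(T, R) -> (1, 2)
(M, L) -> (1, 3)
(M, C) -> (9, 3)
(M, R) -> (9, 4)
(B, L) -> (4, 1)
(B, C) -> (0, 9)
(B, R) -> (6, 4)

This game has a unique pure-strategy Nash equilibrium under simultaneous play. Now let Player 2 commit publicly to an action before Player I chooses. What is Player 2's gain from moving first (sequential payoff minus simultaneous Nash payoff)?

Solve by backward induction (Player 2 leads).
- L: BR = T, leader payoff 7.
- C: BR = M, leader payoff 3.
- R: BR = M, leader payoff 4.
Maximizing over 7, 3, 4, Player 2 chooses L. Subgame-perfect outcome: (T, L) with payoffs (8, 7).
Now find the simultaneous Nash equilibrium.
Player I's best replies: L→T; C→M; R→M.
Player 2's best replies: T→C; M→R; B→C.
Only (M, R) has each player best-responding; Nash payoffs (9, 4).
Player 2's commitment gain: 7 − 4 = 3.

3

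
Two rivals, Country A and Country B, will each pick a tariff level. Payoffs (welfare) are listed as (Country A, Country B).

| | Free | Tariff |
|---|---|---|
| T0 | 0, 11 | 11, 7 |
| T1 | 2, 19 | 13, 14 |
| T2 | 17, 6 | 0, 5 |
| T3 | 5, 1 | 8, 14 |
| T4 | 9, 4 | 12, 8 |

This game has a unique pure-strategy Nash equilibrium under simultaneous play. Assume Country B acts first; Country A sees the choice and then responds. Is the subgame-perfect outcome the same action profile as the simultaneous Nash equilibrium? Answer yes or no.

no

Country A best-responds to each possible Country B move:
- Free: Country A compares 0, 2, 17, 5, 9 and picks T2; Country B would get 6.
- Tariff: Country A compares 11, 13, 0, 8, 12 and picks T1; Country B would get 14.
Country B's induced payoffs are 6, 14, so Country B commits to Tariff. Subgame-perfect outcome: (T1, Tariff) with payoffs (13, 14).
Under simultaneous play:
Country A's best replies: Free→T2; Tariff→T1.
Country B's best replies: T0→Free; T1→Free; T2→Free; T3→Tariff; T4→Tariff.
The unique mutual best reply is (T2, Free), giving (17, 6).
Sequential outcome (T1, Tariff) differs from the Nash profile (T2, Free).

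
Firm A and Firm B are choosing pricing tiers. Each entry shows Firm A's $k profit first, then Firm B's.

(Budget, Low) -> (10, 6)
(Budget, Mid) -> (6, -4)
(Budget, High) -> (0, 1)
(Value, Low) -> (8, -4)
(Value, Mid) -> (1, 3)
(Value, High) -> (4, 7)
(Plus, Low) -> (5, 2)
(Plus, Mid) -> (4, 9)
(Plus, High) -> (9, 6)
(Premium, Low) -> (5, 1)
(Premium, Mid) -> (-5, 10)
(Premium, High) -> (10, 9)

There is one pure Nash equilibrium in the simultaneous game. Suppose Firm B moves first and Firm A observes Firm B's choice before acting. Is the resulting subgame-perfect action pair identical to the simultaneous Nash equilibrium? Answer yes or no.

Backward induction with Firm B moving first.
- Low: Firm A compares 10, 8, 5, 5 and picks Budget; Firm B would get 6.
- Mid: Firm A compares 6, 1, 4, -5 and picks Budget; Firm B would get -4.
- High: Firm A compares 0, 4, 9, 10 and picks Premium; Firm B would get 9.
Maximizing over 6, -4, 9, Firm B chooses High. Subgame-perfect outcome: (Premium, High) with payoffs (10, 9).
Now find the simultaneous Nash equilibrium.
Firm A's best replies: Low→Budget; Mid→Budget; High→Premium.
Firm B's best replies: Budget→Low; Value→High; Plus→Mid; Premium→Mid.
The unique mutual best reply is (Budget, Low), giving (10, 6).
Sequential outcome (Premium, High) differs from the Nash profile (Budget, Low).

no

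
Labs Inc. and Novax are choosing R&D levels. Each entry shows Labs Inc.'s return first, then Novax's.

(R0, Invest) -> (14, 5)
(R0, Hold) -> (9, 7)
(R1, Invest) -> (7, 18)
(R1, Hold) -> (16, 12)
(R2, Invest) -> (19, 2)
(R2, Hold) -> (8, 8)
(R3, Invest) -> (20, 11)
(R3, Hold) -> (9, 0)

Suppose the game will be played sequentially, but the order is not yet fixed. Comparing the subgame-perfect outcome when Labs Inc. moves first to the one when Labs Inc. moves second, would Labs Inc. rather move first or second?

first

If Labs Inc. leads: Novax's best replies are R0→Hold, R1→Invest, R2→Hold, R3→Invest; Labs Inc.'s induced payoffs 9, 7, 8, 20; outcome (R3, Invest), payoffs (20, 11).
If Novax leads: Labs Inc.'s best replies are Invest→R3, Hold→R1; Novax's induced payoffs 11, 12; outcome (R1, Hold), payoffs (16, 12).
Labs Inc. gets 20 moving first and 16 moving second, so Labs Inc. prefers to move first.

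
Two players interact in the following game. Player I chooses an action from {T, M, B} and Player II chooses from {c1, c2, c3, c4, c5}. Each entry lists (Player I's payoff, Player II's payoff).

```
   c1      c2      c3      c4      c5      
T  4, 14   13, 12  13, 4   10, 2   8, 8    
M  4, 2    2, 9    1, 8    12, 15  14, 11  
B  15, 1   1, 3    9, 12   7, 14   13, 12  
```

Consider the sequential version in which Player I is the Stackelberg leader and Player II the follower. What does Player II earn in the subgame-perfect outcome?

Backward induction with Player I moving first.
- T: BR = c1, leader payoff 4.
- M: BR = c4, leader payoff 12.
- B: BR = c4, leader payoff 7.
Maximizing over 4, 12, 7, Player I chooses M. Subgame-perfect outcome: (M, c4) with payoffs (12, 15).

15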